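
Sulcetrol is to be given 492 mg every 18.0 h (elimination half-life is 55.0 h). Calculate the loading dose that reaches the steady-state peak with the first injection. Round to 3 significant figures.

k = ln 2 / 55.0 = 0.01260 h⁻¹
Accumulation ratio R = 1 / (1 − e^(−kτ)) = 1 / (1 − e^(−0.01260×18.0)) = 1 / (1 − 0.7970) = 4.927
Loading dose = maintenance dose × R = 492 × 4.927 ≈ 2420 mg

2420 mg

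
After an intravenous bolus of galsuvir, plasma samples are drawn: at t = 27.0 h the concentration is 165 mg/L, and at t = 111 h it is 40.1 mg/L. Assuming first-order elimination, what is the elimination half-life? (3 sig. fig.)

41.2 hours

k = ln(C₁/C₂) / (t₂ − t₁) = ln(165/40.1) / (111 − 27.0)
  = 1.415 / 84.00 = 0.01684 h⁻¹
t½ = ln 2 / k = ln 2 / 0.01684 ≈ 41.2 hours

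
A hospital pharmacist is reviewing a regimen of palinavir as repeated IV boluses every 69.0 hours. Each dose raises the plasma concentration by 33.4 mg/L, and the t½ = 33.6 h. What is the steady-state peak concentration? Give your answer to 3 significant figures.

44.0 mg/L

k = ln 2 / 33.6 = 0.02063 h⁻¹
Fraction remaining after one interval: e^(−kτ) = e^(−0.02063 × 69.0) = 0.2409
R = 1 / (1 − 0.2409) = 1.317
Css,max = 33.4 × 1.317 ≈ 44.0 mg/L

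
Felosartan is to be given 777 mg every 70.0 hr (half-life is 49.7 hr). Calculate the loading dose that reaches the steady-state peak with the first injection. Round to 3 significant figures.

1250 mg

k = ln 2 / 49.7 = 0.01395 hr⁻¹
Accumulation ratio R = 1 / (1 − e^(−kτ)) = 1 / (1 − e^(−0.01395×70.0)) = 1 / (1 − 0.3767) = 1.604
Loading dose = maintenance dose × R = 777 × 1.604 ≈ 1250 mg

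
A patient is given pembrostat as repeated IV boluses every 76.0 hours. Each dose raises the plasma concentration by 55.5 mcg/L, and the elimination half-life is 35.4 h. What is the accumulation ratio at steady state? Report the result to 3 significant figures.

1.29

k = ln 2 / 35.4 = 0.01958 h⁻¹
Fraction remaining after one interval: e^(−kτ) = e^(−0.01958 × 76.0) = 0.2258
R = 1 / (1 − 0.2258) = 1 / 0.7742 ≈ 1.29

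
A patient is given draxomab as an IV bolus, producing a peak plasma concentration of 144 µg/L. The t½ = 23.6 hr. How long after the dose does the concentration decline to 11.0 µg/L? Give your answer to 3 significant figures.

k = ln 2 / 23.6 = 0.02937 hr⁻¹
C(t) = C₀ e^(−kt)  ⇒  t = ln(C₀/C) / k
t = ln(144/11.0) / 0.02937 = 2.572 / 0.02937 ≈ 87.6 hours

87.6 hours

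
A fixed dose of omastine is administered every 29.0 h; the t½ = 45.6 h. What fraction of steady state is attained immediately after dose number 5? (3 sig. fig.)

k = ln 2 / 45.6 = 0.01520 h⁻¹
f_n = 1 − e^(−nkτ) = 1 − e^(−5 × 0.01520 × 29.0) = 1 − e^(−2.204) = 1 − 0.1104 ≈ 0.890

0.890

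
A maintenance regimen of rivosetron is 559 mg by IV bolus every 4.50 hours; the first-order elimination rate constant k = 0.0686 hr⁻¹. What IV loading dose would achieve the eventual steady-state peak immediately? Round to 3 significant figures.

Accumulation ratio R = 1 / (1 − e^(−kτ)) = 1 / (1 − e^(−0.06860×4.50)) = 1 / (1 − 0.7344) = 3.765
Loading dose = maintenance dose × R = 559 × 3.765 ≈ 2100 mg

2100 mg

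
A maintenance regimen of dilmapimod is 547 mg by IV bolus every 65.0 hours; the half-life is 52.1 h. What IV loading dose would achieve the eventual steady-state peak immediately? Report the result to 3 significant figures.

945 mg

k = ln 2 / 52.1 = 0.01330 h⁻¹
Accumulation ratio R = 1 / (1 − e^(−kτ)) = 1 / (1 − e^(−0.01330×65.0)) = 1 / (1 − 0.4211) = 1.728
Loading dose = maintenance dose × R = 547 × 1.728 ≈ 945 mg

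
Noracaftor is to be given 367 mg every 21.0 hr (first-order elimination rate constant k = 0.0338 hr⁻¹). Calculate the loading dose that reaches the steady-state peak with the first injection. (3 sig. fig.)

Accumulation ratio R = 1 / (1 − e^(−kτ)) = 1 / (1 − e^(−0.03380×21.0)) = 1 / (1 − 0.4917) = 1.968
Loading dose = maintenance dose × R = 367 × 1.968 ≈ 722 mg

722 mg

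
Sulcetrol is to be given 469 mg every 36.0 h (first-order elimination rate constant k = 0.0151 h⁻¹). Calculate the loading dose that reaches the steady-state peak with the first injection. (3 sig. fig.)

Accumulation ratio R = 1 / (1 − e^(−kτ)) = 1 / (1 − e^(−0.01510×36.0)) = 1 / (1 − 0.5807) = 2.385
Loading dose = maintenance dose × R = 469 × 2.385 ≈ 1120 mg

1120 mg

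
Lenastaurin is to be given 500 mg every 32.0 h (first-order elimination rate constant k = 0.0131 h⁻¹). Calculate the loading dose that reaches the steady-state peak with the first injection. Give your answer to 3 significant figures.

1460 mg

Accumulation ratio R = 1 / (1 − e^(−kτ)) = 1 / (1 − e^(−0.01310×32.0)) = 1 / (1 − 0.6576) = 2.920
Loading dose = maintenance dose × R = 500 × 2.920 ≈ 1460 mg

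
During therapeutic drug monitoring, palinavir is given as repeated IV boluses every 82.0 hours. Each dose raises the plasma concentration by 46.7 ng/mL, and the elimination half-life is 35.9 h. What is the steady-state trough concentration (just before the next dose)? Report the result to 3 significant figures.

k = ln 2 / 35.9 = 0.01931 h⁻¹
Fraction remaining after one interval: e^(−kτ) = e^(−0.01931 × 82.0) = 0.2053
R = 1 / (1 − 0.2053) = 1.258
Css,max = 46.7 × 1.258 = 58.77 ng/mL
Css,min = Css,max × e^(−kτ) = 58.77 × 0.2053 ≈ 12.1 ng/mL

12.1 ng/mL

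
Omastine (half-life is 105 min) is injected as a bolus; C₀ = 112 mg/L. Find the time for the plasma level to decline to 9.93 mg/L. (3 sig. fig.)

k = ln 2 / 105 = 0.006601 min⁻¹
C(t) = C₀ e^(−kt)  ⇒  t = ln(C₀/C) / k
t = ln(112/9.93) / 0.006601 = 2.423 / 0.006601 ≈ 367 minutes

367 minutes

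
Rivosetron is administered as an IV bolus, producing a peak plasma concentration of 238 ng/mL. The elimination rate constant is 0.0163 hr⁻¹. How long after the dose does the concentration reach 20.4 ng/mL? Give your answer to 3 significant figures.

151 hours

C(t) = C₀ e^(−kt)  ⇒  t = ln(C₀/C) / k
t = ln(238/20.4) / 0.01630 = 2.457 / 0.01630 ≈ 151 hours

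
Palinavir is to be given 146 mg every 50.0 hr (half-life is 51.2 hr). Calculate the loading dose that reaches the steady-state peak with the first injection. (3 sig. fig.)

k = ln 2 / 51.2 = 0.01354 hr⁻¹
Accumulation ratio R = 1 / (1 − e^(−kτ)) = 1 / (1 − e^(−0.01354×50.0)) = 1 / (1 − 0.5082) = 2.033
Loading dose = maintenance dose × R = 146 × 2.033 ≈ 297 mg

297 mg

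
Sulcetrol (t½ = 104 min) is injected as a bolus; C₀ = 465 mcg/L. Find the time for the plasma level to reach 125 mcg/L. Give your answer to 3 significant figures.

k = ln 2 / 104 = 0.006665 min⁻¹
C(t) = C₀ e^(−kt)  ⇒  t = ln(C₀/C) / k
t = ln(465/125) / 0.006665 = 1.314 / 0.006665 ≈ 197 minutes

197 minutes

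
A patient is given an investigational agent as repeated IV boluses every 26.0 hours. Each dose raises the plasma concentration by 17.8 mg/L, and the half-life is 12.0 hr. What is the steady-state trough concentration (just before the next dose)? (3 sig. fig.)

5.10 mg/L

k = ln 2 / 12.0 = 0.05776 hr⁻¹
Fraction remaining after one interval: e^(−kτ) = e^(−0.05776 × 26.0) = 0.2227
R = 1 / (1 − 0.2227) = 1.287
Css,max = 17.8 × 1.287 = 22.90 mg/L
Css,min = Css,max × e^(−kτ) = 22.90 × 0.2227 ≈ 5.10 mg/L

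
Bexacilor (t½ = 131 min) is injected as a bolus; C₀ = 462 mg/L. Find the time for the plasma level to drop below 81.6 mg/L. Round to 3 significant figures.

k = ln 2 / 131 = 0.005291 min⁻¹
C(t) = C₀ e^(−kt)  ⇒  t = ln(C₀/C) / k
t = ln(462/81.6) / 0.005291 = 1.734 / 0.005291 ≈ 328 minutes

328 minutes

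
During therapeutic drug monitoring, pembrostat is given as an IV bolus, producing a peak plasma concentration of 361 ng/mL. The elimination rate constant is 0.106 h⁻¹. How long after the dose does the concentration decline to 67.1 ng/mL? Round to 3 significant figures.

C(t) = C₀ e^(−kt)  ⇒  t = ln(C₀/C) / k
t = ln(361/67.1) / 0.1060 = 1.683 / 0.1060 ≈ 15.9 hours

15.9 hours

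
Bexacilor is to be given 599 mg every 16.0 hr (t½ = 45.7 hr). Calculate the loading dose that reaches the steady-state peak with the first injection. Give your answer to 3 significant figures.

k = ln 2 / 45.7 = 0.01517 hr⁻¹
Accumulation ratio R = 1 / (1 − e^(−kτ)) = 1 / (1 − e^(−0.01517×16.0)) = 1 / (1 − 0.7845) = 4.641
Loading dose = maintenance dose × R = 599 × 4.641 ≈ 2780 mg

2780 mg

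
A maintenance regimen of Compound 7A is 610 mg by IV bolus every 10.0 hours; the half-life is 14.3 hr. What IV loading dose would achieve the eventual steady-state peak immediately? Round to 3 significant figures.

1590 mg

k = ln 2 / 14.3 = 0.04847 hr⁻¹
Accumulation ratio R = 1 / (1 − e^(−kτ)) = 1 / (1 − e^(−0.04847×10.0)) = 1 / (1 − 0.6159) = 2.603
Loading dose = maintenance dose × R = 610 × 2.603 ≈ 1590 mg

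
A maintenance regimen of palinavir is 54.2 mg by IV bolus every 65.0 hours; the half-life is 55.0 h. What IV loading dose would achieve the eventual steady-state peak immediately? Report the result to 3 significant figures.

k = ln 2 / 55.0 = 0.01260 h⁻¹
Accumulation ratio R = 1 / (1 − e^(−kτ)) = 1 / (1 − e^(−0.01260×65.0)) = 1 / (1 − 0.4408) = 1.788
Loading dose = maintenance dose × R = 54.2 × 1.788 ≈ 96.9 mg

96.9 mg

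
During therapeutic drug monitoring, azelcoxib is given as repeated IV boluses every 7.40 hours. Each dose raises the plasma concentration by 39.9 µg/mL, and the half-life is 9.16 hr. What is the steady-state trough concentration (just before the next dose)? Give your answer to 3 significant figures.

k = ln 2 / 9.16 = 0.07567 hr⁻¹
Fraction remaining after one interval: e^(−kτ) = e^(−0.07567 × 7.40) = 0.5712
R = 1 / (1 − 0.5712) = 2.332
Css,max = 39.9 × 2.332 = 93.06 µg/mL
Css,min = Css,max × e^(−kτ) = 93.06 × 0.5712 ≈ 53.2 µg/mL

53.2 µg/mL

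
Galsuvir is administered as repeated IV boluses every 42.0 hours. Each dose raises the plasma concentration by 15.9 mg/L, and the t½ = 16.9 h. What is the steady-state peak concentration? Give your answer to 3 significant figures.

19.4 mg/L

k = ln 2 / 16.9 = 0.04101 h⁻¹
Fraction remaining after one interval: e^(−kτ) = e^(−0.04101 × 42.0) = 0.1786
R = 1 / (1 − 0.1786) = 1.217
Css,max = 15.9 × 1.217 ≈ 19.4 mg/L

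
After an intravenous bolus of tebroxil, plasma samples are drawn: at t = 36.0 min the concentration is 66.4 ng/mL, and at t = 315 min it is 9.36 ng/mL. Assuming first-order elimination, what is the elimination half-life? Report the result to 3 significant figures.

98.7 minutes

k = ln(C₁/C₂) / (t₂ − t₁) = ln(66.4/9.36) / (315 − 36.0)
  = 1.959 / 279.0 = 0.007022 min⁻¹
t½ = ln 2 / k = ln 2 / 0.007022 ≈ 98.7 minutes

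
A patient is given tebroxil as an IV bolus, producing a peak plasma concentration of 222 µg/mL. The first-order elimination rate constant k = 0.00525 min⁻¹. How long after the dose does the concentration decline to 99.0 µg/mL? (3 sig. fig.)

C(t) = C₀ e^(−kt)  ⇒  t = ln(C₀/C) / k
t = ln(222/99.0) / 0.005250 = 0.8076 / 0.005250 ≈ 154 minutes

154 minutes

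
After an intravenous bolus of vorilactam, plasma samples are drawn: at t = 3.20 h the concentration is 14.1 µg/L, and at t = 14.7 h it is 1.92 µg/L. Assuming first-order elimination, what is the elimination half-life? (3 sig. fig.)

4.00 hours

k = ln(C₁/C₂) / (t₂ − t₁) = ln(14.1/1.92) / (14.7 − 3.20)
  = 1.994 / 11.50 = 0.1734 h⁻¹
t½ = ln 2 / k = ln 2 / 0.1734 ≈ 4.00 hours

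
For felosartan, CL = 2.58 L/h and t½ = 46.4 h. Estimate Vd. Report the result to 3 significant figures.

k = ln 2 / t½ = ln 2 / 46.4 = 0.01494 h⁻¹
V = CL / k = 2.58 / 0.01494 ≈ 173 L

173 L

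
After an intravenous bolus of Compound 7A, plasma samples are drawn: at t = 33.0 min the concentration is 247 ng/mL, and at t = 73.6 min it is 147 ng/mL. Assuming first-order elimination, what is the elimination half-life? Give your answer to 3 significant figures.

k = ln(C₁/C₂) / (t₂ − t₁) = ln(247/147) / (73.6 − 33.0)
  = 0.5190 / 40.60 = 0.01278 min⁻¹
t½ = ln 2 / k = ln 2 / 0.01278 ≈ 54.2 minutes

54.2 minutes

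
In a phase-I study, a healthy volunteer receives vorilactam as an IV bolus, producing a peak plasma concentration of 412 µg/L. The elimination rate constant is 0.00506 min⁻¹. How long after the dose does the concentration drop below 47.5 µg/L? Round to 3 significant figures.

C(t) = C₀ e^(−kt)  ⇒  t = ln(C₀/C) / k
t = ln(412/47.5) / 0.005060 = 2.160 / 0.005060 ≈ 427 minutes

427 minutes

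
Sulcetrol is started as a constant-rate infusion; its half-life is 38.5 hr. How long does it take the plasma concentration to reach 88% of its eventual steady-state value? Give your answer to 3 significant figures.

k = ln 2 / 38.5 = 0.01800 hr⁻¹
f = 1 − e^(−kt)  ⇒  t = −ln(1 − f) / k
t = −ln(1 − 0.88) / 0.01800 = 2.120 / 0.01800 ≈ 118 hours

118 hours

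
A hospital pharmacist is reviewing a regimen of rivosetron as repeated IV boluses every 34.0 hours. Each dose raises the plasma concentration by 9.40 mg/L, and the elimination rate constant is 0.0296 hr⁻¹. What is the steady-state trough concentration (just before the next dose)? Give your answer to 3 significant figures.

5.42 mg/L

Fraction remaining after one interval: e^(−kτ) = e^(−0.02960 × 34.0) = 0.3655
R = 1 / (1 − 0.3655) = 1.576
Css,max = 9.40 × 1.576 = 14.82 mg/L
Css,min = Css,max × e^(−kτ) = 14.82 × 0.3655 ≈ 5.42 mg/L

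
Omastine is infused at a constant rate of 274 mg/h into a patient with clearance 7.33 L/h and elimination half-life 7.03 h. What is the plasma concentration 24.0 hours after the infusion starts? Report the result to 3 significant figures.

Css = rate / CL = 274 / 7.33 = 37.38 µg/mL
k = ln 2 / 7.03 = 0.09860 h⁻¹
C(t) = Css (1 − e^(−kt)) = 37.38 × (1 − e^(−2.366)) = 37.38 × 0.9062 ≈ 33.9 µg/mL

33.9 µg/mL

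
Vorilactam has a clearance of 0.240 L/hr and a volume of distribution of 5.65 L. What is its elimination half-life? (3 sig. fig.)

k = CL / V = 0.240 / 5.65 = 0.04248 hr⁻¹
t½ = ln 2 / k = ln 2 / 0.04248 ≈ 16.3 hours

16.3 hours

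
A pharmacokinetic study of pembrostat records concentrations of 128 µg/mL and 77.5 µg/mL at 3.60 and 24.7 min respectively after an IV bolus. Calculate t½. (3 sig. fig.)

29.1 minutes

k = ln(C₁/C₂) / (t₂ − t₁) = ln(128/77.5) / (24.7 − 3.60)
  = 0.5018 / 21.10 = 0.02378 min⁻¹
t½ = ln 2 / k = ln 2 / 0.02378 ≈ 29.1 minutes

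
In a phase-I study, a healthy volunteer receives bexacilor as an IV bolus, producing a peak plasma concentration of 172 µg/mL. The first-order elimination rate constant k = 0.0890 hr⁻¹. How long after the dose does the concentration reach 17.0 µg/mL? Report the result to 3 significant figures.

C(t) = C₀ e^(−kt)  ⇒  t = ln(C₀/C) / k
t = ln(172/17.0) / 0.08900 = 2.314 / 0.08900 ≈ 26.0 hours

26.0 hours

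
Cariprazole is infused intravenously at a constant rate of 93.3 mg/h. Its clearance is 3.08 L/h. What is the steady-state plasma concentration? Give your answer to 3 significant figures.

Css = infusion rate / CL = 93.3 / 3.08 ≈ 30.3 mg/L

30.3 mg/L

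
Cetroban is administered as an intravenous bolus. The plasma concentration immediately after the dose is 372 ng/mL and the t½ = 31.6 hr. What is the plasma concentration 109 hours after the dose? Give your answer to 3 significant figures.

34.1 ng/mL

k = ln 2 / 31.6 = 0.02194 hr⁻¹
109 hr is 3.449 half-lives, so C = 372 × (1/2)^3.449 = 372 × 0.09155 ≈ 34.1 ng/mL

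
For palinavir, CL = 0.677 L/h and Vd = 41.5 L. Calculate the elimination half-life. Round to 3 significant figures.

k = CL / V = 0.677 / 41.5 = 0.01631 h⁻¹
t½ = ln 2 / k = ln 2 / 0.01631 ≈ 42.5 hours

42.5 hours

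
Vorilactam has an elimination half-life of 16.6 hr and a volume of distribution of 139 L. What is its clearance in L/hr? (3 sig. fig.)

5.80 L/hr

k = ln 2 / t½ = ln 2 / 16.6 = 0.04176 hr⁻¹
CL = k · V = 0.04176 × 139 ≈ 5.80 L/hr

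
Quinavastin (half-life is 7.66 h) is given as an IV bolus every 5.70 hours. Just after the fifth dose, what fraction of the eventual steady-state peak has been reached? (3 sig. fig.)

0.924

k = ln 2 / 7.66 = 0.09049 h⁻¹
f_n = 1 − e^(−nkτ) = 1 − e^(−5 × 0.09049 × 5.70) = 1 − e^(−2.579) = 1 − 0.07585 ≈ 0.924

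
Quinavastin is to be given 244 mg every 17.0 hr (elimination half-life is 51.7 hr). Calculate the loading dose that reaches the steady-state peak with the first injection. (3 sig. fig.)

k = ln 2 / 51.7 = 0.01341 hr⁻¹
Accumulation ratio R = 1 / (1 − e^(−kτ)) = 1 / (1 − e^(−0.01341×17.0)) = 1 / (1 − 0.7962) = 4.906
Loading dose = maintenance dose × R = 244 × 4.906 ≈ 1200 mg

1200 mg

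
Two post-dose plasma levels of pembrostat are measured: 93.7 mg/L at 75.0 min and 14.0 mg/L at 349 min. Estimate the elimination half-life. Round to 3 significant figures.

99.9 minutes

k = ln(C₁/C₂) / (t₂ − t₁) = ln(93.7/14.0) / (349 − 75.0)
  = 1.901 / 274.0 = 0.006938 min⁻¹
t½ = ln 2 / k = ln 2 / 0.006938 ≈ 99.9 minutes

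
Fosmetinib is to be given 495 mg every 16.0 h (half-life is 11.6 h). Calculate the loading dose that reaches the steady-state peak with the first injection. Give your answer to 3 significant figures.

k = ln 2 / 11.6 = 0.05975 h⁻¹
Accumulation ratio R = 1 / (1 − e^(−kτ)) = 1 / (1 − e^(−0.05975×16.0)) = 1 / (1 − 0.3844) = 1.624
Loading dose = maintenance dose × R = 495 × 1.624 ≈ 804 mg

804 mg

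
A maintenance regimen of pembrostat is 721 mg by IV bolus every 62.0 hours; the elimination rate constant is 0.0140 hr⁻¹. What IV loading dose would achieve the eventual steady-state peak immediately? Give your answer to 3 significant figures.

1240 mg

Accumulation ratio R = 1 / (1 − e^(−kτ)) = 1 / (1 − e^(−0.01400×62.0)) = 1 / (1 − 0.4198) = 1.724
Loading dose = maintenance dose × R = 721 × 1.724 ≈ 1240 mg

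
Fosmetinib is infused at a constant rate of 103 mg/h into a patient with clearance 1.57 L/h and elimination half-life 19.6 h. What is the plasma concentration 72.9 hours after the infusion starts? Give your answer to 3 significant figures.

Css = rate / CL = 103 / 1.57 = 65.61 mg/L
k = ln 2 / 19.6 = 0.03536 h⁻¹
C(t) = Css (1 − e^(−kt)) = 65.61 × (1 − e^(−2.578)) = 65.61 × 0.9241 ≈ 60.6 mg/L

60.6 mg/L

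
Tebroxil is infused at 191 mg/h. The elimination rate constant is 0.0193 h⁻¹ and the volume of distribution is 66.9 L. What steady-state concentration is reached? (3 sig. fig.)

148 µg/mL

CL = k · V = 0.0193 × 66.9 = 1.291 L/h
Css = rate / CL = 191 / 1.291 ≈ 148 µg/mL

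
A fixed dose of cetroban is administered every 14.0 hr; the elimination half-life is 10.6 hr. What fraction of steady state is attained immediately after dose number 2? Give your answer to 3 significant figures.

k = ln 2 / 10.6 = 0.06539 hr⁻¹
f_n = 1 − e^(−nkτ) = 1 − e^(−2 × 0.06539 × 14.0) = 1 − e^(−1.831) = 1 − 0.1603 ≈ 0.840

0.840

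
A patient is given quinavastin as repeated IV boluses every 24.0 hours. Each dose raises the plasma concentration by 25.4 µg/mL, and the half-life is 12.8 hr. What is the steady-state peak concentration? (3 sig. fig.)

k = ln 2 / 12.8 = 0.05415 hr⁻¹
Fraction remaining after one interval: e^(−kτ) = e^(−0.05415 × 24.0) = 0.2726
R = 1 / (1 − 0.2726) = 1.375
Css,max = 25.4 × 1.375 ≈ 34.9 µg/mL

34.9 µg/mL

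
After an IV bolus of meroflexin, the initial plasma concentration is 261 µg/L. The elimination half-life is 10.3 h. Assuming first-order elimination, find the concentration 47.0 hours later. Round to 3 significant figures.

11.0 µg/L

k = ln 2 / 10.3 = 0.06730 h⁻¹
47.0 h is 4.563 half-lives, so C = 261 × (1/2)^4.563 = 261 × 0.04230 ≈ 11.0 µg/L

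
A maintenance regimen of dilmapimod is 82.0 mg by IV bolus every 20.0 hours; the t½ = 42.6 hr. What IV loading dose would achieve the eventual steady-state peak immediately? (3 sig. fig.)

295 mg

k = ln 2 / 42.6 = 0.01627 hr⁻¹
Accumulation ratio R = 1 / (1 − e^(−kτ)) = 1 / (1 − e^(−0.01627×20.0)) = 1 / (1 − 0.7222) = 3.600
Loading dose = maintenance dose × R = 82.0 × 3.600 ≈ 295 mg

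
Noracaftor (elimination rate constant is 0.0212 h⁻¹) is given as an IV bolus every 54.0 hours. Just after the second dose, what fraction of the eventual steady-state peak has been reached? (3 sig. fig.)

0.899

f_n = 1 − e^(−nkτ) = 1 − e^(−2 × 0.02120 × 54.0) = 1 − e^(−2.290) = 1 − 0.1013 ≈ 0.899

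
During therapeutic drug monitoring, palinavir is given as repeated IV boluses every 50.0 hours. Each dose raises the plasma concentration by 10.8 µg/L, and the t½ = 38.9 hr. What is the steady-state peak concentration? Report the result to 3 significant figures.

18.3 µg/L

k = ln 2 / 38.9 = 0.01782 hr⁻¹
Fraction remaining after one interval: e^(−kτ) = e^(−0.01782 × 50.0) = 0.4103
R = 1 / (1 − 0.4103) = 1.696
Css,max = 10.8 × 1.696 ≈ 18.3 µg/L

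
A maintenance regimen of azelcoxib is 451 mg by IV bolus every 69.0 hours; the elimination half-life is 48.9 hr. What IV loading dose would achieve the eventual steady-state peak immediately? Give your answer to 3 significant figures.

k = ln 2 / 48.9 = 0.01417 hr⁻¹
Accumulation ratio R = 1 / (1 − e^(−kτ)) = 1 / (1 − e^(−0.01417×69.0)) = 1 / (1 − 0.3760) = 1.603
Loading dose = maintenance dose × R = 451 × 1.603 ≈ 723 mg

723 mg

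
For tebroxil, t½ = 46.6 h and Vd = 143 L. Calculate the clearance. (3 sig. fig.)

k = ln 2 / t½ = ln 2 / 46.6 = 0.01487 h⁻¹
CL = k · V = 0.01487 × 143 ≈ 2.13 L/h

2.13 L/h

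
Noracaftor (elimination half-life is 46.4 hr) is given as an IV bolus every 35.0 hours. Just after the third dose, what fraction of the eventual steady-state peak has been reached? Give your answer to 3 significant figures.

0.792

k = ln 2 / 46.4 = 0.01494 hr⁻¹
f_n = 1 − e^(−nkτ) = 1 − e^(−3 × 0.01494 × 35.0) = 1 − e^(−1.569) = 1 − 0.2083 ≈ 0.792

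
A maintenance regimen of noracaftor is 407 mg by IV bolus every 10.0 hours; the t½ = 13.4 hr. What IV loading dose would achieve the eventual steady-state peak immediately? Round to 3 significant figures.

1010 mg

k = ln 2 / 13.4 = 0.05173 hr⁻¹
Accumulation ratio R = 1 / (1 − e^(−kτ)) = 1 / (1 − e^(−0.05173×10.0)) = 1 / (1 − 0.5961) = 2.476
Loading dose = maintenance dose × R = 407 × 2.476 ≈ 1010 mg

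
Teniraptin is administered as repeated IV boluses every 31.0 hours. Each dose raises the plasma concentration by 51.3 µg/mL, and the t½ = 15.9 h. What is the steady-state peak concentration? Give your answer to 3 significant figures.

69.2 µg/mL

k = ln 2 / 15.9 = 0.04359 h⁻¹
Fraction remaining after one interval: e^(−kτ) = e^(−0.04359 × 31.0) = 0.2589
R = 1 / (1 − 0.2589) = 1.349
Css,max = 51.3 × 1.349 ≈ 69.2 µg/mL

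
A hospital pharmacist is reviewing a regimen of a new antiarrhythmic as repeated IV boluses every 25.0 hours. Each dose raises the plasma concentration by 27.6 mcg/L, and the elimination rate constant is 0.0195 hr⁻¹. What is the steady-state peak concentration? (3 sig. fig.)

71.5 mcg/L

Fraction remaining after one interval: e^(−kτ) = e^(−0.01950 × 25.0) = 0.6142
R = 1 / (1 − 0.6142) = 2.592
Css,max = 27.6 × 2.592 ≈ 71.5 mcg/L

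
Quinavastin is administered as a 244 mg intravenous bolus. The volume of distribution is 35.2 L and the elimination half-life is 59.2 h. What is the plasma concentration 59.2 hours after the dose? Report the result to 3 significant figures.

C₀ = dose / V = 244 / 35.2 = 6.932 mg/L
k = ln 2 / 59.2 = 0.01171 h⁻¹
C(t) = C₀ e^(−kt) = 6.932 × e^(−0.01171 × 59.2) = 6.932 × e^(−0.6931) = 6.932 × 0.5000 ≈ 3.47 mg/L

3.47 mg/L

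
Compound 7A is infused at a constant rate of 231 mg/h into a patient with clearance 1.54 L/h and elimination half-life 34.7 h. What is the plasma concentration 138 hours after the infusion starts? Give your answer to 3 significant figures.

Css = rate / CL = 231 / 1.54 = 150.0 µg/mL
k = ln 2 / 34.7 = 0.01998 h⁻¹
C(t) = Css (1 − e^(−kt)) = 150.0 × (1 − e^(−2.757)) = 150.0 × 0.9365 ≈ 140 µg/mL

140 µg/mL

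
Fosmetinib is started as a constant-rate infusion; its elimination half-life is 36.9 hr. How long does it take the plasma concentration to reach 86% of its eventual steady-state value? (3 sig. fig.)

k = ln 2 / 36.9 = 0.01878 hr⁻¹
f = 1 − e^(−kt)  ⇒  t = −ln(1 − f) / k
t = −ln(1 − 0.86) / 0.01878 = 1.966 / 0.01878 ≈ 105 hours

105 hours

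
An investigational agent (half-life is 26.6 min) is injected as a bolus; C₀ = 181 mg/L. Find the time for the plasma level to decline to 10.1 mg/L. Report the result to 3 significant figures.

111 minutes

k = ln 2 / 26.6 = 0.02606 min⁻¹
C(t) = C₀ e^(−kt)  ⇒  t = ln(C₀/C) / k
t = ln(181/10.1) / 0.02606 = 2.886 / 0.02606 ≈ 111 minutes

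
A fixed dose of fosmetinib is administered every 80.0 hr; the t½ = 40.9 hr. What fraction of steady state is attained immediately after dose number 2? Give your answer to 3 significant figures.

0.934

k = ln 2 / 40.9 = 0.01695 hr⁻¹
f_n = 1 − e^(−nkτ) = 1 − e^(−2 × 0.01695 × 80.0) = 1 − e^(−2.712) = 1 − 0.06643 ≈ 0.934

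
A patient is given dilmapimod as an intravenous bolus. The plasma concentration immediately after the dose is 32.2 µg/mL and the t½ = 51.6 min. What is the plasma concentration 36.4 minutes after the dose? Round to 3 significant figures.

k = ln 2 / 51.6 = 0.01343 min⁻¹
36.4 min is 0.7054 half-lives, so C = 32.2 × (1/2)^0.7054 = 32.2 × 0.6133 ≈ 19.7 µg/mL

19.7 µg/mL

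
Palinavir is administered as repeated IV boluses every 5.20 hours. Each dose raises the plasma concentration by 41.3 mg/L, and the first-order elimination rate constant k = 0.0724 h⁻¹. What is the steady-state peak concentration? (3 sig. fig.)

132 mg/L

Fraction remaining after one interval: e^(−kτ) = e^(−0.07240 × 5.20) = 0.6863
R = 1 / (1 − 0.6863) = 3.187
Css,max = 41.3 × 3.187 ≈ 132 mg/L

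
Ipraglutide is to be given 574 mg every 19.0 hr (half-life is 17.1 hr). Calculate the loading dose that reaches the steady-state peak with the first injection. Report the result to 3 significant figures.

1070 mg

k = ln 2 / 17.1 = 0.04053 hr⁻¹
Accumulation ratio R = 1 / (1 − e^(−kτ)) = 1 / (1 − e^(−0.04053×19.0)) = 1 / (1 − 0.4629) = 1.862
Loading dose = maintenance dose × R = 574 × 1.862 ≈ 1070 mg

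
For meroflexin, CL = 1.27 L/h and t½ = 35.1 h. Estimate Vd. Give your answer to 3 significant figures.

64.3 L

k = ln 2 / t½ = ln 2 / 35.1 = 0.01975 h⁻¹
V = CL / k = 1.27 / 0.01975 ≈ 64.3 L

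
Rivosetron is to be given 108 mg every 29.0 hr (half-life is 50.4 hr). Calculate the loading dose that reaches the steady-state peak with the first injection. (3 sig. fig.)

328 mg

k = ln 2 / 50.4 = 0.01375 hr⁻¹
Accumulation ratio R = 1 / (1 − e^(−kτ)) = 1 / (1 − e^(−0.01375×29.0)) = 1 / (1 − 0.6711) = 3.040
Loading dose = maintenance dose × R = 108 × 3.040 ≈ 328 mg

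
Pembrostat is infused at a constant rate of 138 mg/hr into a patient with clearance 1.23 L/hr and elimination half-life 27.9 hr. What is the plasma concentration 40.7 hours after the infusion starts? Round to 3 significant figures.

Css = rate / CL = 138 / 1.23 = 112.2 mg/L
k = ln 2 / 27.9 = 0.02484 hr⁻¹
C(t) = Css (1 − e^(−kt)) = 112.2 × (1 − e^(−1.011)) = 112.2 × 0.6362 ≈ 71.4 mg/L

71.4 mg/L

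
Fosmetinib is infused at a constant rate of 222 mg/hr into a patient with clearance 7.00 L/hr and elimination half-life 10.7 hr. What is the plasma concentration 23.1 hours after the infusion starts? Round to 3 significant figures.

Css = rate / CL = 222 / 7.00 = 31.71 mg/L
k = ln 2 / 10.7 = 0.06478 hr⁻¹
C(t) = Css (1 − e^(−kt)) = 31.71 × (1 − e^(−1.496)) = 31.71 × 0.7761 ≈ 24.6 mg/L

24.6 mg/L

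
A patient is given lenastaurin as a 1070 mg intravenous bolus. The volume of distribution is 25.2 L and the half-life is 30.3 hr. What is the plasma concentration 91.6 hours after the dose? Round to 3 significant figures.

C₀ = dose / V = 1070 / 25.2 = 42.46 µg/mL
k = ln 2 / 30.3 = 0.02288 hr⁻¹
C(t) = C₀ e^(−kt) = 42.46 × e^(−0.02288 × 91.6) = 42.46 × e^(−2.095) = 42.46 × 0.1230 ≈ 5.22 µg/mL

5.22 µg/mL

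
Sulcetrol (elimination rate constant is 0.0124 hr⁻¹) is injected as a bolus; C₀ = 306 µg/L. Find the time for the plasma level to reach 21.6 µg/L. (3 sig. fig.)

214 hours

C(t) = C₀ e^(−kt)  ⇒  t = ln(C₀/C) / k
t = ln(306/21.6) / 0.01240 = 2.651 / 0.01240 ≈ 214 hours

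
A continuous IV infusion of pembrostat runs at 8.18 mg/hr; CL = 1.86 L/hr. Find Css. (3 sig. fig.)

Css = infusion rate / CL = 8.18 / 1.86 ≈ 4.40 µg/mL

4.40 µg/mL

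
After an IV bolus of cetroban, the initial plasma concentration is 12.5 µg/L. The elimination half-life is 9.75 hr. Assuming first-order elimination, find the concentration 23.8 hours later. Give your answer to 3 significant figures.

k = ln 2 / 9.75 = 0.07109 hr⁻¹
C(t) = C₀ e^(−kt) = 12.5 × e^(−0.07109 × 23.8) = 12.5 × e^(−1.692) = 12.5 × 0.1842 ≈ 2.30 µg/L

2.30 µg/L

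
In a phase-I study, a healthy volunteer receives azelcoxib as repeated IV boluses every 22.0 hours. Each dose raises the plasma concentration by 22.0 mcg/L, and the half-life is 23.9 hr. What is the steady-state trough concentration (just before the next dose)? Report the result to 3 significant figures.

k = ln 2 / 23.9 = 0.02900 hr⁻¹
Fraction remaining after one interval: e^(−kτ) = e^(−0.02900 × 22.0) = 0.5283
R = 1 / (1 − 0.5283) = 2.120
Css,max = 22.0 × 2.120 = 46.64 mcg/L
Css,min = Css,max × e^(−kτ) = 46.64 × 0.5283 ≈ 24.6 mcg/L

24.6 mcg/L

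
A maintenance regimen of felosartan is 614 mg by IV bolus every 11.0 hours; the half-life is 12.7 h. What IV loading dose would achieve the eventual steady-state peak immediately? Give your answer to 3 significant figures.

k = ln 2 / 12.7 = 0.05458 h⁻¹
Accumulation ratio R = 1 / (1 − e^(−kτ)) = 1 / (1 − e^(−0.05458×11.0)) = 1 / (1 − 0.5486) = 2.215
Loading dose = maintenance dose × R = 614 × 2.215 ≈ 1360 mg

1360 mg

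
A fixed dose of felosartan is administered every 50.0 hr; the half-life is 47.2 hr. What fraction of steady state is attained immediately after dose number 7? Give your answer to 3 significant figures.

k = ln 2 / 47.2 = 0.01469 hr⁻¹
f_n = 1 − e^(−nkτ) = 1 − e^(−7 × 0.01469 × 50.0) = 1 − e^(−5.140) = 1 − 0.005858 ≈ 0.994

0.994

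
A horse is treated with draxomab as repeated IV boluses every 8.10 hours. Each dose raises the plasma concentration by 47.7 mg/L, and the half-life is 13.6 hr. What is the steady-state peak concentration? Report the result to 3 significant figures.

141 mg/L

k = ln 2 / 13.6 = 0.05097 hr⁻¹
Fraction remaining after one interval: e^(−kτ) = e^(−0.05097 × 8.10) = 0.6618
R = 1 / (1 − 0.6618) = 2.957
Css,max = 47.7 × 2.957 ≈ 141 mg/L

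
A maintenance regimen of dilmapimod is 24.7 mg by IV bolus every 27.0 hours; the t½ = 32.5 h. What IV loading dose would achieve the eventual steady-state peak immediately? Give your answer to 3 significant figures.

56.4 mg

k = ln 2 / 32.5 = 0.02133 h⁻¹
Accumulation ratio R = 1 / (1 − e^(−kτ)) = 1 / (1 − e^(−0.02133×27.0)) = 1 / (1 − 0.5622) = 2.284
Loading dose = maintenance dose × R = 24.7 × 2.284 ≈ 56.4 mg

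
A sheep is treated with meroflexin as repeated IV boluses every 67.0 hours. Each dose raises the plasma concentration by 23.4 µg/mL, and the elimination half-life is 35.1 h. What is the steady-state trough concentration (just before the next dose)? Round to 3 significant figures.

8.49 µg/mL

k = ln 2 / 35.1 = 0.01975 h⁻¹
Fraction remaining after one interval: e^(−kτ) = e^(−0.01975 × 67.0) = 0.2663
R = 1 / (1 − 0.2663) = 1.363
Css,max = 23.4 × 1.363 = 31.89 µg/mL
Css,min = Css,max × e^(−kτ) = 31.89 × 0.2663 ≈ 8.49 µg/mL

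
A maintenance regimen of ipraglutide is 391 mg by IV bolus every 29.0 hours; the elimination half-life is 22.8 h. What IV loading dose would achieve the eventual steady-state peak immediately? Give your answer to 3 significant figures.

k = ln 2 / 22.8 = 0.03040 h⁻¹
Accumulation ratio R = 1 / (1 − e^(−kτ)) = 1 / (1 − e^(−0.03040×29.0)) = 1 / (1 − 0.4141) = 1.707
Loading dose = maintenance dose × R = 391 × 1.707 ≈ 667 mg

667 mg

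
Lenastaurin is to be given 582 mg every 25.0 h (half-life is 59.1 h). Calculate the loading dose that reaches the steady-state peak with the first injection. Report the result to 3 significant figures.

k = ln 2 / 59.1 = 0.01173 h⁻¹
Accumulation ratio R = 1 / (1 − e^(−kτ)) = 1 / (1 − e^(−0.01173×25.0)) = 1 / (1 − 0.7459) = 3.935
Loading dose = maintenance dose × R = 582 × 3.935 ≈ 2290 mg

2290 mg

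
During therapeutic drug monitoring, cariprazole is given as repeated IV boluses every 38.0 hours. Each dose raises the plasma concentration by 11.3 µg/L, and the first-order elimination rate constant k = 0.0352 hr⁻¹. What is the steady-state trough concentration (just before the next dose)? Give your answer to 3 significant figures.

Fraction remaining after one interval: e^(−kτ) = e^(−0.03520 × 38.0) = 0.2625
R = 1 / (1 − 0.2625) = 1.356
Css,max = 11.3 × 1.356 = 15.32 µg/L
Css,min = Css,max × e^(−kτ) = 15.32 × 0.2625 ≈ 4.02 µg/L

4.02 µg/L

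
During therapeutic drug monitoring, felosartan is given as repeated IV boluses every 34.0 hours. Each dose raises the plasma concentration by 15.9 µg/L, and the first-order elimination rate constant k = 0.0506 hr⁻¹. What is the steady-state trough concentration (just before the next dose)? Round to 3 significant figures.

3.47 µg/L

Fraction remaining after one interval: e^(−kτ) = e^(−0.05060 × 34.0) = 0.1790
R = 1 / (1 − 0.1790) = 1.218
Css,max = 15.9 × 1.218 = 19.37 µg/L
Css,min = Css,max × e^(−kτ) = 19.37 × 0.1790 ≈ 3.47 µg/L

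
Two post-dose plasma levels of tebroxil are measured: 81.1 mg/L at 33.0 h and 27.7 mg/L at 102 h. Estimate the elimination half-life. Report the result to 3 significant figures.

44.5 hours

k = ln(C₁/C₂) / (t₂ − t₁) = ln(81.1/27.7) / (102 − 33.0)
  = 1.074 / 69.00 = 0.01557 h⁻¹
t½ = ln 2 / k = ln 2 / 0.01557 ≈ 44.5 hours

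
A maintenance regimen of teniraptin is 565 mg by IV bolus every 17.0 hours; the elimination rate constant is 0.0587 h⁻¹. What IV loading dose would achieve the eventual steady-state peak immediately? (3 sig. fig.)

Accumulation ratio R = 1 / (1 − e^(−kτ)) = 1 / (1 − e^(−0.05870×17.0)) = 1 / (1 − 0.3687) = 1.584
Loading dose = maintenance dose × R = 565 × 1.584 ≈ 895 mg

895 mg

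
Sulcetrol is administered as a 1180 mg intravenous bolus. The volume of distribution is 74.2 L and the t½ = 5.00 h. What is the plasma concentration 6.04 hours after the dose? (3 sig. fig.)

6.88 µg/mL

C₀ = dose / V = 1180 / 74.2 = 15.90 µg/mL
k = ln 2 / 5.00 = 0.1386 h⁻¹
C(t) = C₀ e^(−kt) = 15.90 × e^(−0.1386 × 6.04) = 15.90 × e^(−0.8373) = 15.90 × 0.4329 ≈ 6.88 µg/mL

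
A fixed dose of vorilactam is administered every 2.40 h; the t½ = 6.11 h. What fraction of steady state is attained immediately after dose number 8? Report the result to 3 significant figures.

k = ln 2 / 6.11 = 0.1134 h⁻¹
f_n = 1 − e^(−nkτ) = 1 − e^(−8 × 0.1134 × 2.40) = 1 − e^(−2.178) = 1 − 0.1133 ≈ 0.887

0.887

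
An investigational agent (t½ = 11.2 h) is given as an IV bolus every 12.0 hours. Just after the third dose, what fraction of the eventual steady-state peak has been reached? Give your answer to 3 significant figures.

0.892

k = ln 2 / 11.2 = 0.06189 h⁻¹
f_n = 1 − e^(−nkτ) = 1 − e^(−3 × 0.06189 × 12.0) = 1 − e^(−2.228) = 1 − 0.1077 ≈ 0.892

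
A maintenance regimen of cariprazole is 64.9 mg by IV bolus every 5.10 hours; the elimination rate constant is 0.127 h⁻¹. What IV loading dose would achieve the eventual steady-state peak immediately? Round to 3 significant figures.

136 mg

Accumulation ratio R = 1 / (1 − e^(−kτ)) = 1 / (1 − e^(−0.1270×5.10)) = 1 / (1 − 0.5232) = 2.098
Loading dose = maintenance dose × R = 64.9 × 2.098 ≈ 136 mg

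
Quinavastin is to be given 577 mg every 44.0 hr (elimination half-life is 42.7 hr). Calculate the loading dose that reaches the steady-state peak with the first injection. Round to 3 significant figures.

k = ln 2 / 42.7 = 0.01623 hr⁻¹
Accumulation ratio R = 1 / (1 − e^(−kτ)) = 1 / (1 − e^(−0.01623×44.0)) = 1 / (1 − 0.4896) = 1.959
Loading dose = maintenance dose × R = 577 × 1.959 ≈ 1130 mg

1130 mg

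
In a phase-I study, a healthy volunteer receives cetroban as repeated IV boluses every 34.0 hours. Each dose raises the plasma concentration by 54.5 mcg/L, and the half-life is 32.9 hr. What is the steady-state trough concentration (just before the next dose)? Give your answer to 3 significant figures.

52.1 mcg/L

k = ln 2 / 32.9 = 0.02107 hr⁻¹
Fraction remaining after one interval: e^(−kτ) = e^(−0.02107 × 34.0) = 0.4885
R = 1 / (1 − 0.4885) = 1.955
Css,max = 54.5 × 1.955 = 106.6 mcg/L
Css,min = Css,max × e^(−kτ) = 106.6 × 0.4885 ≈ 52.1 mcg/L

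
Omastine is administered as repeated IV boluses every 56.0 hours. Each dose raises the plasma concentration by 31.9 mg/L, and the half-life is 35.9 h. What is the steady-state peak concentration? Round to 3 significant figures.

48.3 mg/L

k = ln 2 / 35.9 = 0.01931 h⁻¹
Fraction remaining after one interval: e^(−kτ) = e^(−0.01931 × 56.0) = 0.3392
R = 1 / (1 − 0.3392) = 1.513
Css,max = 31.9 × 1.513 ≈ 48.3 mg/L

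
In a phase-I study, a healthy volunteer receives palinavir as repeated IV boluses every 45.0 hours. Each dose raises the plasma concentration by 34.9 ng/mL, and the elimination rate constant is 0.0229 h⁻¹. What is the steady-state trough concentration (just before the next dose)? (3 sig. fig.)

19.4 ng/mL

Fraction remaining after one interval: e^(−kτ) = e^(−0.02290 × 45.0) = 0.3568
R = 1 / (1 − 0.3568) = 1.555
Css,max = 34.9 × 1.555 = 54.26 ng/mL
Css,min = Css,max × e^(−kτ) = 54.26 × 0.3568 ≈ 19.4 ng/mL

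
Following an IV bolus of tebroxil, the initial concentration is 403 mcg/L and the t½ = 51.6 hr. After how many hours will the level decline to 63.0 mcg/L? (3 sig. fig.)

138 hours

k = ln 2 / 51.6 = 0.01343 hr⁻¹
C(t) = C₀ e^(−kt)  ⇒  t = ln(C₀/C) / k
t = ln(403/63.0) / 0.01343 = 1.856 / 0.01343 ≈ 138 hours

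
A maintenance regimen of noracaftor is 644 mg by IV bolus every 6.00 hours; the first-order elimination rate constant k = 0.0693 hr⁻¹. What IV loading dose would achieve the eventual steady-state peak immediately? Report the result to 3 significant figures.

Accumulation ratio R = 1 / (1 − e^(−kτ)) = 1 / (1 − e^(−0.06930×6.00)) = 1 / (1 − 0.6598) = 2.940
Loading dose = maintenance dose × R = 644 × 2.940 ≈ 1890 mg

1890 mg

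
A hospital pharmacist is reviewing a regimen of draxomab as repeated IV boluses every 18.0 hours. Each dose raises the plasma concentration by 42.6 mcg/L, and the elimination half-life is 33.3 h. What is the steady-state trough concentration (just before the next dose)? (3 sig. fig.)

93.7 mcg/L

k = ln 2 / 33.3 = 0.02082 h⁻¹
Fraction remaining after one interval: e^(−kτ) = e^(−0.02082 × 18.0) = 0.6875
R = 1 / (1 − 0.6875) = 3.200
Css,max = 42.6 × 3.200 = 136.3 mcg/L
Css,min = Css,max × e^(−kτ) = 136.3 × 0.6875 ≈ 93.7 mcg/L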